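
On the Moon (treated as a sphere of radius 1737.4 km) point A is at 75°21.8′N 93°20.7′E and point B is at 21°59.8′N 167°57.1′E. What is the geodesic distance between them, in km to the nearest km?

Let φ₁ = 1.3153 rad, φ₂ = 0.3839 rad, and Δλ = 1.3021 rad.
Haversine: a = sin²(Δφ/2) + cos φ₁ cos φ₂ sin²(Δλ/2) = 0.2017 + (0.2527)(0.9272)(0.3673) = 0.28771.
Central angle c = 2·arcsin(√a) = 1.13229 rad.
Distance = R·c = 1737.4 × 1.1323 ≈ 1967 km.

1967 km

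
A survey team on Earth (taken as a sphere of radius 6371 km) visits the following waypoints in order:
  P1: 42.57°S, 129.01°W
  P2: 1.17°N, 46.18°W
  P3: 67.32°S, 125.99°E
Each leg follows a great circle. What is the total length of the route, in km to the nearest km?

22144 km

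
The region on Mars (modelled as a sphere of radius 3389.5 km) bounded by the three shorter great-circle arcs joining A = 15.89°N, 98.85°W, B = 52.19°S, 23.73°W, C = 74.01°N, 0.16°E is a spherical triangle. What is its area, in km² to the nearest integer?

21852792 km²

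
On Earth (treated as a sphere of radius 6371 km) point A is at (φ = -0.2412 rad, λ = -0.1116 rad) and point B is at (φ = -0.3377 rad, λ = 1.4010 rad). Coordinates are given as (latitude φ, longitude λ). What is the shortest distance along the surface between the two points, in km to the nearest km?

9161 km

In radians: φ₁ = -0.2412, φ₂ = -0.3377, Δλ = 86.666° = 1.5126 rad.
Haversine: a = sin²(Δφ/2) + cos φ₁ cos φ₂ sin²(Δλ/2) = 0.0023 + (0.9711)(0.9435)(0.4709) = 0.43378.
Central angle c = 2·arcsin(√a) = 1.43798 rad.
Distance = R·c = 6371 × 1.4380 ≈ 9161 km.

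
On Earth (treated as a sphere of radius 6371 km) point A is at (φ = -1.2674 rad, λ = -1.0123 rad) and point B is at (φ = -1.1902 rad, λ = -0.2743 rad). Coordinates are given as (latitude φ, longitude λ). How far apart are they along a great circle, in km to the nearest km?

In radians: φ₁ = -1.2674, φ₂ = -1.1902, Δλ = 42.284° = 0.7380 rad.
cos c = sin φ₁ sin φ₂ + cos φ₁ cos φ₂ cos Δλ = (-0.9543)(-0.9284) + (0.2988)(0.3715)(0.7398) = 0.96815,
so c = arccos(0.96815) = 0.25308 rad.
Distance = R·c = 6371 × 0.2531 ≈ 1612 km.

1612 km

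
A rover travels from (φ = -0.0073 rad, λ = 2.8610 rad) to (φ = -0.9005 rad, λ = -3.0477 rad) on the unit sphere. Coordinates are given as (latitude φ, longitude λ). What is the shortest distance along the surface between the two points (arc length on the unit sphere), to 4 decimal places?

With latitudes φ₁ = -0.418°, φ₂ = -51.595° and longitude difference Δλ = 21.456°:
cos c = sin φ₁ sin φ₂ + cos φ₁ cos φ₂ cos Δλ = (-0.0073)(-0.7836) + (1.0000)(0.6212)(0.9307) = 0.58387,
so c = arccos(0.58387) = 0.94731 rad.
On the unit sphere the arc length equals the central angle: 0.9473.

0.9473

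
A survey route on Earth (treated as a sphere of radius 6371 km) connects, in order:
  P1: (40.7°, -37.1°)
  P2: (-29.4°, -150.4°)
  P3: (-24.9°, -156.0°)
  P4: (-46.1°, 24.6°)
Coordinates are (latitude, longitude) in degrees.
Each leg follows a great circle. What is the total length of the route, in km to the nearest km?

26827 km

Leg P1→P2: central angle 2.1912 rad, distance 13960.2 km.
Leg P2→P3: central angle 0.1171 rad, distance 746.4 km.
Leg P3→P4: central angle 1.9024 rad, distance 12120.0 km.
Total: 13960.2 + 746.4 + 12120.0 ≈ 26827 km.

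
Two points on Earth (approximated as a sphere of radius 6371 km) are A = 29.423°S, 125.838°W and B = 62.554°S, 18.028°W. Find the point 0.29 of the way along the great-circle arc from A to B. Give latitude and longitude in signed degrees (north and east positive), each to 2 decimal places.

The central angle between A and B is δ = 1.2523 rad.
With f = 0.29, the slerp weights are sin((1−f)δ)/sin δ = 0.8176 and sin(fδ)/sin δ = 0.3740.
Weighted sum of the unit vectors: (0.8176)·(-0.5100,-0.7061,-0.4913) + (0.3740)·(0.4383,-0.1426,-0.8874) = (-0.2530, -0.6307, -0.7336).
Converting back: φ = atan2(z, √(x²+y²)) = -47.19°, λ = atan2(y, x) = -111.86°.

-47.19°, -111.86°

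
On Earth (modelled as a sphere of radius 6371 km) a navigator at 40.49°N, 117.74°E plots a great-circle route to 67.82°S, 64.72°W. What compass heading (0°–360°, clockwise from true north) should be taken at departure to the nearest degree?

Δλ = 177.540° = 3.0987 rad.
y = sin Δλ · cos φ₂ = (0.0429)(0.3775) = 0.0162
x = cos φ₁ sin φ₂ − sin φ₁ cos φ₂ cos Δλ = (0.7605)(-0.9260) − (0.6493)(0.3775)(-0.9991) = -0.4593
θ = atan2(y, x) = 177.98°, so the bearing is 178°.

178°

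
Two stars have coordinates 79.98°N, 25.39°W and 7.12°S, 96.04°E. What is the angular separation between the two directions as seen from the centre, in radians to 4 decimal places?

1.7845 rad

With latitudes φ₁ = 79.980°, φ₂ = -7.120° and longitude difference Δλ = 121.430°:
cos c = sin φ₁ sin φ₂ + cos φ₁ cos φ₂ cos Δλ = (0.9847)(-0.1239) + (0.1740)(0.9923)(-0.5215) = -0.21209,
so c = arccos(-0.21209) = 1.78451 rad.
So the angular separation is 1.7845 rad.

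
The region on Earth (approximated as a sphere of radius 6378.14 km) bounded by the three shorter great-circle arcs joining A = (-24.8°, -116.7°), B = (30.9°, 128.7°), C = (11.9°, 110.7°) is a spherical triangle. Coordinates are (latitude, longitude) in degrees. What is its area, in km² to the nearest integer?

33793179 km²

Side lengths (central angles): a = 0.4408, b = 2.3292, c = 2.1408 rad; semiperimeter s = 2.4554.
By l'Huilier's theorem, tan(E/4) = √[tan(s/2) tan((s−a)/2) tan((s−b)/2) tan((s−c)/2)], giving spherical excess E = 0.8307 rad.
Area = E·R² = 0.8307 × (6378.14)² ≈ 33793179 km².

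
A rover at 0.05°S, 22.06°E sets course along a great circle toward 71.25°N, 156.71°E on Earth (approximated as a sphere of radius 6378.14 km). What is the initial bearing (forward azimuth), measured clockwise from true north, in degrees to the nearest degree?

14°

With φ₁ = -0.0009, φ₂ = 1.2435, Δλ = 2.3501 rad, the forward-azimuth formula gives
θ = atan2( sin Δλ cos φ₂ , cos φ₁ sin φ₂ − sin φ₁ cos φ₂ cos Δλ ) = atan2(0.2287, 0.9467) = 13.58°.
So the initial bearing is 14°.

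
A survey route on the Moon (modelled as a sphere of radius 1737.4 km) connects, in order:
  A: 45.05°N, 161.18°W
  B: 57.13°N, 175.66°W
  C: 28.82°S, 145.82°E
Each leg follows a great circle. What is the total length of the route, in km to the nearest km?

Leg A→B: central angle 0.2628 rad, distance 456.5 km.
Leg B→C: central angle 1.6037 rad, distance 2786.2 km.
Total: 456.5 + 2786.2 ≈ 3243 km.

3243 km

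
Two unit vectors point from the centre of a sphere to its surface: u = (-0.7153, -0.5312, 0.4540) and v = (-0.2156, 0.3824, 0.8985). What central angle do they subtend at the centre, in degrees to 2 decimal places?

u·v = 0.3590; |u| = 1.0000, |v| = 1.0000.
cos θ = (u·v)/(|u||v|) = 0.3590, so θ = 68.96°.

68.96°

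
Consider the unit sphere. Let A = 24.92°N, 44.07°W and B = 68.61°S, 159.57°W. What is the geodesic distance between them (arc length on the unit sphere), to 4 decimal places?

2.1350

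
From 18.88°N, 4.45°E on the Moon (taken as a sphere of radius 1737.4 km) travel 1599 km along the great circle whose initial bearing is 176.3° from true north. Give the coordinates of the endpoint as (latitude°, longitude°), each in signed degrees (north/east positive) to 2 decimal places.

Angular distance δ = d/R = 1599/1737.4 = 0.92034 rad; initial bearing θ = 3.0770 rad.
sin φ₂ = sin φ₁ cos δ + cos φ₁ sin δ cos θ = (0.3236)(0.6055) + (0.9462)(0.7958)(-0.9979) = -0.5555, so φ₂ = -33.74°.
Δλ = atan2(sin θ sin δ cos φ₁, cos δ − sin φ₁ sin φ₂) = atan2(0.0486, 0.7853) = 3.541°.
λ₂ = 4.450° + 3.541° = 7.99°.

-33.74°, 7.99°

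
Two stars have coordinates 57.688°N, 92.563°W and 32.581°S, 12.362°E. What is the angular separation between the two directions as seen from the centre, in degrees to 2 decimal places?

With latitudes φ₁ = 57.688°, φ₂ = -32.581° and longitude difference Δλ = 104.925°:
Haversine: a = sin²(Δφ/2) + cos φ₁ cos φ₂ sin²(Δλ/2) = 0.5023 + (0.5345)(0.8426)(0.6288) = 0.78556.
Central angle c = 2·arcsin(√a) = 2.17866 rad.
So the angular separation is 124.83°.

124.83°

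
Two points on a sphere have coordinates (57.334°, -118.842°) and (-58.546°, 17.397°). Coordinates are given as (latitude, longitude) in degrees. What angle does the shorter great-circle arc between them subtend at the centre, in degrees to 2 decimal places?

157.15°

In radians: φ₁ = 1.0007, φ₂ = -1.0218, Δλ = 136.239° = 2.3778 rad.
Haversine: a = sin²(Δφ/2) + cos φ₁ cos φ₂ sin²(Δλ/2) = 0.7182 + (0.5397)(0.5218)(0.8611) = 0.96077.
Central angle c = 2·arcsin(√a) = 2.74284 rad.
So the angular separation is 157.15°.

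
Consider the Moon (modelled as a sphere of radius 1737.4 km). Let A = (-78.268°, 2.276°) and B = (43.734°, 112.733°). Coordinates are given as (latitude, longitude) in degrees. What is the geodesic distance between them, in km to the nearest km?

With latitudes φ₁ = -78.268°, φ₂ = 43.734° and longitude difference Δλ = 110.457°:
cos c = sin φ₁ sin φ₂ + cos φ₁ cos φ₂ cos Δλ = (-0.9791)(0.6913) + (0.2033)(0.7226)(-0.3495) = -0.72822,
so c = arccos(-0.72822) = 2.38652 rad.
Distance = R·c = 1737.4 × 2.3865 ≈ 4146 km.

4146 km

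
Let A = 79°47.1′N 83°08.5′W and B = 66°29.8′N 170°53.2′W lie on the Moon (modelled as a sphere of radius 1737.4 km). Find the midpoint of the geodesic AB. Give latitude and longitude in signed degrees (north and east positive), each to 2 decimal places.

The central angle between A and B is δ = 0.4387 rad.
With f = 0.5, the slerp weights are sin((1−f)δ)/sin δ = 0.5123 and sin(fδ)/sin δ = 0.5123.
Weighted sum of the unit vectors: (0.5123)·(0.0212,-0.1761,0.9841) + (0.5123)·(-0.3938,-0.0632,0.9170) = (-0.1909, -0.1226, 0.9739).
Converting back: φ = atan2(z, √(x²+y²)) = 76.89°, λ = atan2(y, x) = -147.30°.

76.89°, -147.30°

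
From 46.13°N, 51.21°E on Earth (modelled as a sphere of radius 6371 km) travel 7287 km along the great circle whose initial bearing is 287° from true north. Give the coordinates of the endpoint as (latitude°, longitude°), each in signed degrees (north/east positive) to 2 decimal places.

28.88°, -32.55°

Angular distance δ = d/R = 7287/6371 = 1.14378 rad; initial bearing θ = 5.0091 rad.
sin φ₂ = sin φ₁ cos δ + cos φ₁ sin δ cos θ = (0.7209)(0.4142) + (0.6930)(0.9102)(0.2924) = 0.4830, so φ₂ = 28.88°.
Δλ = atan2(sin θ sin δ cos φ₁, cos δ − sin φ₁ sin φ₂) = atan2(-0.6032, 0.0660) = -83.760°.
λ₂ = 51.210° − 83.760° = -32.55°.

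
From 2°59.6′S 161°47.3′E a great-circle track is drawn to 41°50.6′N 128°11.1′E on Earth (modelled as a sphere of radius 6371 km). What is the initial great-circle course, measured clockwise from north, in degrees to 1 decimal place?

329.5°

Δλ = -33.603° = -0.5865 rad.
y = sin Δλ · cos φ₂ = (-0.5534)(0.7450) = -0.4123
x = cos φ₁ sin φ₂ − sin φ₁ cos φ₂ cos Δλ = (0.9986)(0.6671) − (-0.0522)(0.7450)(0.8329) = 0.6986
θ = atan2(y, x) = -30.55°; adding 360° gives 329.5°.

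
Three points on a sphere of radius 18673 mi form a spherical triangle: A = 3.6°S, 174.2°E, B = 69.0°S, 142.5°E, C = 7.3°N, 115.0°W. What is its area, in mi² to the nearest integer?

Side lengths (central angles): a = 1.7676, b = 1.2476, c = 1.1994 rad; semiperimeter s = 2.1073.
By l'Huilier's theorem, tan(E/4) = √[tan(s/2) tan((s−a)/2) tan((s−b)/2) tan((s−c)/2)], giving spherical excess E = 1.0164 rad.
Area = E·R² = 1.0164 × (18673)² ≈ 354399318 mi².

354399318 mi²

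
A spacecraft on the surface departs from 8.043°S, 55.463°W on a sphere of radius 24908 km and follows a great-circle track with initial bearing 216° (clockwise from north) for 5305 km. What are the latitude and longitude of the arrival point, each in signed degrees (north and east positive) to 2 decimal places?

-17.82°, -62.96°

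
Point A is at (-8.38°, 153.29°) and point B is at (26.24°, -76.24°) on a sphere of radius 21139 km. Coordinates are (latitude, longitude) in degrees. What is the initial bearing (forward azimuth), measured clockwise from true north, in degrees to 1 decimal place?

Δλ = 130.470° = 2.2771 rad.
y = sin Δλ · cos φ₂ = (0.7607)(0.8969) = 0.6824
x = cos φ₁ sin φ₂ − sin φ₁ cos φ₂ cos Δλ = (0.9893)(0.4421) − (-0.1457)(0.8969)(-0.6490) = 0.3526
θ = atan2(y, x) = 62.67°, so the bearing is 62.7°.

62.7°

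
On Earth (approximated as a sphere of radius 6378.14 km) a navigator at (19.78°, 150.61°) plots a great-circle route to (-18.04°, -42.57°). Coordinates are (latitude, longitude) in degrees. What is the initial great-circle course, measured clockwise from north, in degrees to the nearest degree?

With φ₁ = 0.3452, φ₂ = -0.3149, Δλ = 2.9116 rad, the forward-azimuth formula gives
θ = atan2( sin Δλ cos φ₂ , cos φ₁ sin φ₂ − sin φ₁ cos φ₂ cos Δλ ) = atan2(0.2168, 0.0219) = 84.24°.
So the initial bearing is 84°.

84°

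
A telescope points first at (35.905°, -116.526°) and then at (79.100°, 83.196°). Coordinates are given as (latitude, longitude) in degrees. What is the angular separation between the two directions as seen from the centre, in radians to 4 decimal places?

With latitudes φ₁ = 35.905°, φ₂ = 79.100° and longitude difference Δλ = -160.278°:
cos c = sin φ₁ sin φ₂ + cos φ₁ cos φ₂ cos Δλ = (0.5864)(0.9820) + (0.8100)(0.1891)(-0.9413) = 0.43168,
so c = arccos(0.43168) = 1.12444 rad.
So the angular separation is 1.1244 rad.

1.1244 rad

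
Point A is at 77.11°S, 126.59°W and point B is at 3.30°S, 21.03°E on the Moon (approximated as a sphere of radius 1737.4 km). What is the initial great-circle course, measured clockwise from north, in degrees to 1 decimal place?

147.4°

With φ₁ = -1.3458, φ₂ = -0.0576, Δλ = 2.5765 rad, the forward-azimuth formula gives
θ = atan2( sin Δλ cos φ₂ , cos φ₁ sin φ₂ − sin φ₁ cos φ₂ cos Δλ ) = atan2(0.5346, -0.8347) = 147.36°.
So the initial bearing is 147.4°.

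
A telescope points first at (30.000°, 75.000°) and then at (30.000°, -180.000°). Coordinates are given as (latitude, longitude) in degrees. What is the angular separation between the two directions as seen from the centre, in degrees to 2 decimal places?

Let φ₁ = 0.5236 rad, φ₂ = 0.5236 rad, and Δλ = 1.8326 rad.
cos c = sin φ₁ sin φ₂ + cos φ₁ cos φ₂ cos Δλ = (0.5000)(0.5000) + (0.8660)(0.8660)(-0.2588) = 0.05589,
so c = arccos(0.05589) = 1.51488 rad.
So the angular separation is 86.80°.

86.80°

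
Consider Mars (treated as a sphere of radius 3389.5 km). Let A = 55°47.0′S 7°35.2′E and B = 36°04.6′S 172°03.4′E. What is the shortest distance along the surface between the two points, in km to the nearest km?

In radians: φ₁ = -0.9736, φ₂ = -0.6297, Δλ = 164.470° = 2.8705 rad.
cos c = sin φ₁ sin φ₂ + cos φ₁ cos φ₂ cos Δλ = (-0.8269)(-0.5889) + (0.5623)(0.8082)(-0.9635) = 0.04905,
so c = arccos(0.04905) = 1.52173 rad.
Distance = R·c = 3389.5 × 1.5217 ≈ 5158 km.

5158 km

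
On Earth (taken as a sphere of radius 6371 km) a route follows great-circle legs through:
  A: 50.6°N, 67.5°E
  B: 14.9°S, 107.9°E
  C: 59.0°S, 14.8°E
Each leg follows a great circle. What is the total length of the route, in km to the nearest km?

17043 km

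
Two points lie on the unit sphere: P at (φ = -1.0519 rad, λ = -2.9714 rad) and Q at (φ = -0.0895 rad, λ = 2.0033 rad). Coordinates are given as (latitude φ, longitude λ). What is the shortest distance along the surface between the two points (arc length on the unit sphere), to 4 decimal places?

1.3636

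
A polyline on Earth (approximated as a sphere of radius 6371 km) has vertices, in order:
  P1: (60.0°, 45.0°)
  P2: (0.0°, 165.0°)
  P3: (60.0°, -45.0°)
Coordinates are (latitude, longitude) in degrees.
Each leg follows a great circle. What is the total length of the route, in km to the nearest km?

24478 km

Leg P1→P2: central angle 1.8235 rad, distance 11617.4 km.
Leg P2→P3: central angle 2.0186 rad, distance 12860.7 km.
Total: 11617.4 + 12860.7 ≈ 24478 km.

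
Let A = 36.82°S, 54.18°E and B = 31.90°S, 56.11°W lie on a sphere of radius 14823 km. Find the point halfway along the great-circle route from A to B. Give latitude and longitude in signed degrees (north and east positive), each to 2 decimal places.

The central angle between A and B is δ = 1.4897 rad.
With f = 0.5, the slerp weights are sin((1−f)δ)/sin δ = 0.6801 and sin(fδ)/sin δ = 0.6801.
Weighted sum of the unit vectors: (0.6801)·(0.4685,0.6491,-0.5993) + (0.6801)·(0.4734,-0.7047,-0.5284) = (0.6406, -0.0378, -0.7670).
Converting back: φ = atan2(z, √(x²+y²)) = -50.08°, λ = atan2(y, x) = -3.38°.

-50.08°, -3.38°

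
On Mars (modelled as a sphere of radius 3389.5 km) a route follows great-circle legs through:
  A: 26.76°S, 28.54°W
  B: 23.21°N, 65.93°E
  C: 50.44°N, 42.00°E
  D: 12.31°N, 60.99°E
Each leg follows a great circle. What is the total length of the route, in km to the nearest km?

10537 km

Leg A→B: central angle 1.8146 rad, distance 6150.6 km.
Leg B→C: central angle 0.5756 rad, distance 1951.0 km.
Leg C→D: central angle 0.7186 rad, distance 2435.6 km.
Total: 6150.6 + 1951.0 + 2435.6 ≈ 10537 km.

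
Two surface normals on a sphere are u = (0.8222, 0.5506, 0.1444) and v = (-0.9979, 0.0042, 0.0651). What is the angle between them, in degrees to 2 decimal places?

u·v = -0.8088; |u| = 1.0000, |v| = 1.0000.
cos θ = (u·v)/(|u||v|) = -0.8087, so θ = 143.97°.

143.97°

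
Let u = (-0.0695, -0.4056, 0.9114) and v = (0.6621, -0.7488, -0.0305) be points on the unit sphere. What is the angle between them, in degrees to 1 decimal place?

u·v = 0.2299; |u| = 1.0000, |v| = 1.0000.
cos θ = (u·v)/(|u||v|) = 0.2299, so θ = 76.7°.

76.7°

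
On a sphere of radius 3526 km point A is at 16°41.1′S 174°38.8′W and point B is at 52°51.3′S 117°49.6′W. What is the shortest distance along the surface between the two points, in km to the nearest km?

3505 km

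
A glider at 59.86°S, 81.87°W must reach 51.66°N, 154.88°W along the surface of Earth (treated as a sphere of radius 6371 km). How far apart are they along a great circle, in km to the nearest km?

In radians: φ₁ = -1.0448, φ₂ = 0.9016, Δλ = -73.010° = -1.2743 rad.
Haversine: a = sin²(Δφ/2) + cos φ₁ cos φ₂ sin²(Δλ/2) = 0.6834 + (0.5021)(0.6203)(0.3539) = 0.79364.
Central angle c = 2·arcsin(√a) = 2.19850 rad.
Distance = R·c = 6371 × 2.1985 ≈ 14007 km.

14007 km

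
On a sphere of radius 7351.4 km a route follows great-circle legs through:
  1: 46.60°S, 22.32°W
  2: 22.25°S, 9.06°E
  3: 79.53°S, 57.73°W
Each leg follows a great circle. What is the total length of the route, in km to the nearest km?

12715 km

Leg 1→2: central angle 0.6128 rad, distance 4505.1 km.
Leg 2→3: central angle 1.1167 rad, distance 8209.5 km.
Total: 4505.1 + 8209.5 ≈ 12715 km.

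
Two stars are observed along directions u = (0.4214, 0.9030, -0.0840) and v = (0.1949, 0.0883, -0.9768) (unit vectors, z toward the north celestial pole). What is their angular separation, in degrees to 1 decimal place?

75.9°

u·v = 0.2439; |u| = 1.0000, |v| = 1.0000.
cos θ = (u·v)/(|u||v|) = 0.2439, so θ = 75.9°.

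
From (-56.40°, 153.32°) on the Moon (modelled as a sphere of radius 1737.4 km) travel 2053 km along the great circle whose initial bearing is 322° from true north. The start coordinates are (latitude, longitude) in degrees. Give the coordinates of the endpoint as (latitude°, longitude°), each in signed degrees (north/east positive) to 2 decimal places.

Angular distance δ = d/R = 2053/1737.4 = 1.18165 rad; initial bearing θ = 5.6200 rad.
sin φ₂ = sin φ₁ cos δ + cos φ₁ sin δ cos θ = (-0.8329)(0.3794) + (0.5534)(0.9252)(0.7880) = 0.0875, so φ₂ = 5.02°.
Δλ = atan2(sin θ sin δ cos φ₁, cos δ − sin φ₁ sin φ₂) = atan2(-0.3152, 0.4523) = -34.877°.
λ₂ = 153.320° − 34.877° = 118.44°.

5.02°, 118.44°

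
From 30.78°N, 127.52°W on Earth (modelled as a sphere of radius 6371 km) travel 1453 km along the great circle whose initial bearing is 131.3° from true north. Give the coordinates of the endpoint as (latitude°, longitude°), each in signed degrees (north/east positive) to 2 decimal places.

Angular distance δ = d/R = 1453/6371 = 0.22806 rad; initial bearing θ = 2.2916 rad.
sin φ₂ = sin φ₁ cos δ + cos φ₁ sin δ cos θ = (0.5117)(0.9741) + (0.8591)(0.2261)(-0.6600) = 0.3703, so φ₂ = 21.73°.
Δλ = atan2(sin θ sin δ cos φ₁, cos δ − sin φ₁ sin φ₂) = atan2(0.1459, 0.7846) = 10.536°.
λ₂ = -127.520° + 10.536° = -116.98°.

21.73°, -116.98°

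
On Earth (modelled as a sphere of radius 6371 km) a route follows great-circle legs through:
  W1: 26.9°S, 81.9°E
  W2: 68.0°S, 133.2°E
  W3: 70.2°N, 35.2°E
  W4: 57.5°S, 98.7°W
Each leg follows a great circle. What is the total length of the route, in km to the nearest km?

40123 km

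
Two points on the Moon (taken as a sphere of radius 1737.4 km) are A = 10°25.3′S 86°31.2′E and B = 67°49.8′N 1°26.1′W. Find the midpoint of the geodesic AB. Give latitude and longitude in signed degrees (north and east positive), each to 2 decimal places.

34.96°, 65.80°

The central angle between A and B is δ = 1.7257 rad.
With f = 0.5, the slerp weights are sin((1−f)δ)/sin δ = 0.7689 and sin(fδ)/sin δ = 0.7689.
Weighted sum of the unit vectors: (0.7689)·(0.0597,0.9817,-0.1809) + (0.7689)·(0.3772,-0.0095,0.9261) = (0.3360, 0.7476, 0.5730).
Converting back: φ = atan2(z, √(x²+y²)) = 34.96°, λ = atan2(y, x) = 65.80°.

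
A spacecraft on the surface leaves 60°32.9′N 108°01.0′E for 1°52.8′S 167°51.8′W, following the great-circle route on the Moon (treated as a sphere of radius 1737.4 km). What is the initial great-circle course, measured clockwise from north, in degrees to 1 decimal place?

96.0°

With φ₁ = 1.0568, φ₂ = -0.0328, Δλ = 1.4682 rad, the forward-azimuth formula gives
θ = atan2( sin Δλ cos φ₂ , cos φ₁ sin φ₂ − sin φ₁ cos φ₂ cos Δλ ) = atan2(0.9942, -0.1053) = 96.05°.
So the initial bearing is 96.0°.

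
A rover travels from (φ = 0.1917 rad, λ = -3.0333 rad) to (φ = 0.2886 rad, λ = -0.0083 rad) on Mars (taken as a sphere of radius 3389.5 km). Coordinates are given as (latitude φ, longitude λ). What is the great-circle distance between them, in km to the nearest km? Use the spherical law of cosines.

8974 km

Let φ₁ = 0.1917 rad, φ₂ = 0.2886 rad, and Δλ = 3.0250 rad.
cos c = sin φ₁ sin φ₂ + cos φ₁ cos φ₂ cos Δλ = (0.1905)(0.2846) + (0.9817)(0.9586)(-0.9932) = -0.88047,
so c = arccos(-0.88047) = 2.64764 rad.
Distance = R·c = 3389.5 × 2.6476 ≈ 8974 km.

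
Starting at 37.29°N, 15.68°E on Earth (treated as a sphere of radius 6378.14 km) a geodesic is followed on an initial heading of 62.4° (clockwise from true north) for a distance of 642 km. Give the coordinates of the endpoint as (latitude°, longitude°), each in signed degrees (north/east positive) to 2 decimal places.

39.78°, 22.33°

Angular distance δ = d/R = 642/6378.14 = 0.10066 rad; initial bearing θ = 1.0891 rad.
sin φ₂ = sin φ₁ cos δ + cos φ₁ sin δ cos θ = (0.6058)(0.9949) + (0.7956)(0.1005)(0.4633) = 0.6398, so φ₂ = 39.78°.
Δλ = atan2(sin θ sin δ cos φ₁, cos δ − sin φ₁ sin φ₂) = atan2(0.0708, 0.6073) = 6.654°.
λ₂ = 15.680° + 6.654° = 22.33°.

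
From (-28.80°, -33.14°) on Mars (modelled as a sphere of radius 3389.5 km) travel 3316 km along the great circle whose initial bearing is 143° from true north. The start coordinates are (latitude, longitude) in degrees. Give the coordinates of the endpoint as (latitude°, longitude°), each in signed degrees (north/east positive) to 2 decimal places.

Angular distance δ = d/R = 3316/3389.5 = 0.97832 rad; initial bearing θ = 2.4958 rad.
sin φ₂ = sin φ₁ cos δ + cos φ₁ sin δ cos θ = (-0.4818)(0.5584) + (0.8763)(0.8296)(-0.7986) = -0.8496, so φ₂ = -58.17°.
Δλ = atan2(sin θ sin δ cos φ₁, cos δ − sin φ₁ sin φ₂) = atan2(0.4375, 0.1491) = 71.177°.
λ₂ = -33.140° + 71.177° = 38.04°.

-58.17°, 38.04°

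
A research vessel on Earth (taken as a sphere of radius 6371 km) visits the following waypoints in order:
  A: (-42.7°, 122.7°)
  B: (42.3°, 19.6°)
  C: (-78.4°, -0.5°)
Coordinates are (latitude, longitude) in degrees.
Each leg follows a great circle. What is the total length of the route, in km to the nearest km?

27435 km

Leg A→B: central angle 2.1890 rad, distance 13946.4 km.
Leg B→C: central angle 2.1172 rad, distance 13488.6 km.
Total: 13946.4 + 13488.6 ≈ 27435 km.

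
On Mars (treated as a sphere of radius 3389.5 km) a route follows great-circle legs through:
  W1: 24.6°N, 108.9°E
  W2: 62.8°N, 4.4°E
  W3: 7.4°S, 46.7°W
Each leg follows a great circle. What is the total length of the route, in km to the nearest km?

9156 km

Leg W1→W2: central angle 1.3014 rad, distance 4411.0 km.
Leg W2→W3: central angle 1.3999 rad, distance 4744.9 km.
Total: 4411.0 + 4744.9 ≈ 9156 km.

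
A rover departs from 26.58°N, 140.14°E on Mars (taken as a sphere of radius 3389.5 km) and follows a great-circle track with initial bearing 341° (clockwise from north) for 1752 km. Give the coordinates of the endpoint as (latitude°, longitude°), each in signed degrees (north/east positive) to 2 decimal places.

53.79°, 124.34°

Angular distance δ = d/R = 1752/3389.5 = 0.51689 rad; initial bearing θ = 5.9516 rad.
sin φ₂ = sin φ₁ cos δ + cos φ₁ sin δ cos θ = (0.4474)(0.8694) + (0.8943)(0.4942)(0.9455) = 0.8069, so φ₂ = 53.79°.
Δλ = atan2(sin θ sin δ cos φ₁, cos δ − sin φ₁ sin φ₂) = atan2(-0.1439, 0.5083) = -15.804°.
λ₂ = 140.140° − 15.804° = 124.34°.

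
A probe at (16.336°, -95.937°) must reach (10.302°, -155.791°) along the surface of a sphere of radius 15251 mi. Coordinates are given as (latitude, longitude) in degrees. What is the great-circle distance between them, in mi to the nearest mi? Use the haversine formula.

15536 mi

With latitudes φ₁ = 16.336°, φ₂ = 10.302° and longitude difference Δλ = -59.854°:
Haversine: a = sin²(Δφ/2) + cos φ₁ cos φ₂ sin²(Δλ/2) = 0.0028 + (0.9596)(0.9839)(0.2489) = 0.23777.
Central angle c = 2·arcsin(√a) = 1.01871 rad.
Distance = R·c = 15251 × 1.0187 ≈ 15536 mi.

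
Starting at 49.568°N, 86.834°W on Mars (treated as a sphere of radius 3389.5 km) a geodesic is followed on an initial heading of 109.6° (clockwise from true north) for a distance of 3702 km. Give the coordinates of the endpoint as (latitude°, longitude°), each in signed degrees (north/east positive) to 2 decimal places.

9.06°, -28.97°

Angular distance δ = d/R = 3702/3389.5 = 1.09220 rad; initial bearing θ = 1.9129 rad.
sin φ₂ = sin φ₁ cos δ + cos φ₁ sin δ cos θ = (0.7612)(0.4605) + (0.6485)(0.8876)(-0.3355) = 0.1574, so φ₂ = 9.06°.
Δλ = atan2(sin θ sin δ cos φ₁, cos δ − sin φ₁ sin φ₂) = atan2(0.5423, 0.3407) = 57.862°.
λ₂ = -86.834° + 57.862° = -28.97°.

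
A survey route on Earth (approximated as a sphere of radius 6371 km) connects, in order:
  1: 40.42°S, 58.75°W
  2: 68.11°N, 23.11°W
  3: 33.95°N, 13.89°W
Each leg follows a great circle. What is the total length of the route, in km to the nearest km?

Leg 1→2: central angle 1.9508 rad, distance 12428.8 km.
Leg 2→3: central angle 0.6033 rad, distance 3843.5 km.
Total: 12428.8 + 3843.5 ≈ 16272 km.

16272 km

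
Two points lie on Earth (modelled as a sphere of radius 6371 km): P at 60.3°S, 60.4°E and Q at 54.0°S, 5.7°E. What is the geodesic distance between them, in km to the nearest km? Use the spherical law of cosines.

In radians: φ₁ = -1.0524, φ₂ = -0.9425, Δλ = -54.700° = -0.9547 rad.
cos c = sin φ₁ sin φ₂ + cos φ₁ cos φ₂ cos Δλ = (-0.8686)(-0.8090) + (0.4955)(0.5878)(0.5779) = 0.87102,
so c = arccos(0.87102) = 0.51351 rad.
Distance = R·c = 6371 × 0.5135 ≈ 3272 km.

3272 km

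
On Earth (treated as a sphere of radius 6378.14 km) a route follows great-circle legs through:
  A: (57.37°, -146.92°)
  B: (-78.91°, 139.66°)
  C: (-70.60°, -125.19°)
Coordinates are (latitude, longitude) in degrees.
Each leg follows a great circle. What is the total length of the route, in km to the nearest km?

18470 km

Leg A→B: central angle 2.4929 rad, distance 15899.8 km.
Leg B→C: central angle 0.4030 rad, distance 2570.6 km.
Total: 15899.8 + 2570.6 ≈ 18470 km.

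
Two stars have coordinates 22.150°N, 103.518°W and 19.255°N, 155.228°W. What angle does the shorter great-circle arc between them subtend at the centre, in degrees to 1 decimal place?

48.2°

Let φ₁ = 0.3866 rad, φ₂ = 0.3361 rad, and Δλ = -0.9025 rad.
cos c = sin φ₁ sin φ₂ + cos φ₁ cos φ₂ cos Δλ = (0.3770)(0.3298) + (0.9262)(0.9441)(0.6196) = 0.66614,
so c = arccos(0.66614) = 0.84177 rad.
So the angular separation is 48.2°.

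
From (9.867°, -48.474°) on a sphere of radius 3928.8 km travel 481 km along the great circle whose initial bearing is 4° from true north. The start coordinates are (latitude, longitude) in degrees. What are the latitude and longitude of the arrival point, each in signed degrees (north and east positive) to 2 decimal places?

Angular distance δ = d/R = 481/3928.8 = 0.12243 rad; initial bearing θ = 0.0698 rad.
sin φ₂ = sin φ₁ cos δ + cos φ₁ sin δ cos θ = (0.1714)(0.9925) + (0.9852)(0.1221)(0.9976) = 0.2901, so φ₂ = 16.86°.
Δλ = atan2(sin θ sin δ cos φ₁, cos δ − sin φ₁ sin φ₂) = atan2(0.0084, 0.9428) = 0.510°.
λ₂ = -48.474° + 0.510° = -47.96°.

16.86°, -47.96°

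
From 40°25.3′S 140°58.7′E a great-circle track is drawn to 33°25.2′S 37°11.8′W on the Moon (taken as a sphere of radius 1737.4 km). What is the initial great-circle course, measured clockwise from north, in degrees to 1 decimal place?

181.6°

With φ₁ = -0.7055, φ₂ = -0.5833, Δλ = -3.1097 rad, the forward-azimuth formula gives
θ = atan2( sin Δλ cos φ₂ , cos φ₁ sin φ₂ − sin φ₁ cos φ₂ cos Δλ ) = atan2(-0.0266, -0.9602) = -178.41°.
Adding 360° brings this into [0°, 360°): 181.6°.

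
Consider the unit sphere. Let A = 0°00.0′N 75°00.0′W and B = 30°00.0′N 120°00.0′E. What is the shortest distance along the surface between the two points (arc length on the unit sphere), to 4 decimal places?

Let φ₁ = 0.0000 rad, φ₂ = 0.5236 rad, and Δλ = -2.8798 rad.
Haversine: a = sin²(Δφ/2) + cos φ₁ cos φ₂ sin²(Δλ/2) = 0.0670 + (1.0000)(0.8660)(0.9830) = 0.91826.
Central angle c = 2·arcsin(√a) = 2.56169 rad.
On the unit sphere the arc length equals the central angle: 2.5617.

2.5617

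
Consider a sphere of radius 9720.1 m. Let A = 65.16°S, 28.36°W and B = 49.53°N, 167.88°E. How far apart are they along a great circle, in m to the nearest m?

Let φ₁ = -1.1373 rad, φ₂ = 0.8645 rad, and Δλ = -2.8582 rad.
Haversine: a = sin²(Δφ/2) + cos φ₁ cos φ₂ sin²(Δλ/2) = 0.7089 + (0.4201)(0.6490)(0.9800) = 0.97607.
Central angle c = 2·arcsin(√a) = 2.83097 rad.
Distance = R·c = 9720.1 × 2.8310 ≈ 27517 m.

27517 m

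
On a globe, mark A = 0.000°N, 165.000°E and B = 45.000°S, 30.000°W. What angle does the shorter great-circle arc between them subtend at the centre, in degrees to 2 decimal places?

Let φ₁ = 0.0000 rad, φ₂ = -0.7854 rad, and Δλ = 2.8798 rad.
cos c = sin φ₁ sin φ₂ + cos φ₁ cos φ₂ cos Δλ = (0.0000)(-0.7071) + (1.0000)(0.7071)(-0.9659) = -0.68301,
so c = arccos(-0.68301) = 2.32268 rad.
So the angular separation is 133.08°.

133.08°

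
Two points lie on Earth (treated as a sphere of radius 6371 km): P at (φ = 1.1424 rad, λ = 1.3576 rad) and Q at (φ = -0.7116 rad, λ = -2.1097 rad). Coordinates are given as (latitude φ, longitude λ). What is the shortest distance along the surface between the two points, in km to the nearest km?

17028 km

Let φ₁ = 1.1424 rad, φ₂ = -0.7116 rad, and Δλ = 2.8159 rad.
cos c = sin φ₁ sin φ₂ + cos φ₁ cos φ₂ cos Δλ = (0.9096)(-0.6530) + (0.4154)(0.7573)(-0.9474) = -0.89209,
so c = arccos(-0.89209) = 2.67275 rad.
Distance = R·c = 6371 × 2.6727 ≈ 17028 km.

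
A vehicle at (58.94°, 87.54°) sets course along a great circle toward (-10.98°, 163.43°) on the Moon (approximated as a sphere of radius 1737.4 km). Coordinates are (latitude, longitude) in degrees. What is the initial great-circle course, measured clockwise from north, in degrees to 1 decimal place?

Δλ = 75.890° = 1.3245 rad.
y = sin Δλ · cos φ₂ = (0.9698)(0.9817) = 0.9521
x = cos φ₁ sin φ₂ − sin φ₁ cos φ₂ cos Δλ = (0.5159)(-0.1905) − (0.8566)(0.9817)(0.2438) = -0.3033
θ = atan2(y, x) = 107.67°, so the bearing is 107.7°.

107.7°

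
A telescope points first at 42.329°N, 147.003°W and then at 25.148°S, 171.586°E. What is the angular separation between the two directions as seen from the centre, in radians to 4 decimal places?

1.3533 rad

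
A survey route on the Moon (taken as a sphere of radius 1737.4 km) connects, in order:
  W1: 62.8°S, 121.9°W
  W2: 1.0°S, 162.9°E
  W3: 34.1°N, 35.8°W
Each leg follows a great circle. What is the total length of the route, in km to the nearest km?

6822 km

Leg W1→W2: central angle 1.4381 rad, distance 2498.6 km.
Leg W2→W3: central angle 2.4882 rad, distance 4323.0 km.
Total: 2498.6 + 4323.0 ≈ 6822 km.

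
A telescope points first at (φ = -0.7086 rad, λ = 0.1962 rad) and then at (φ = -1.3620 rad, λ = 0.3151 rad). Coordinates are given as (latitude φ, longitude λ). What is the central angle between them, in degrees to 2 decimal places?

37.54°

Let φ₁ = -0.7086 rad, φ₂ = -1.3620 rad, and Δλ = 0.1189 rad.
Haversine: a = sin²(Δφ/2) + cos φ₁ cos φ₂ sin²(Δλ/2) = 0.1030 + (0.7593)(0.2073)(0.0035) = 0.10354.
Central angle c = 2·arcsin(√a) = 0.65523 rad.
So the angular separation is 37.54°.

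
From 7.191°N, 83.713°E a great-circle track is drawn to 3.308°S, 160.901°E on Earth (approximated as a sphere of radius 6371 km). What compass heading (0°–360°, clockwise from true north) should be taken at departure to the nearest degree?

Δλ = 77.188° = 1.3472 rad.
y = sin Δλ · cos φ₂ = (0.9751)(0.9983) = 0.9735
x = cos φ₁ sin φ₂ − sin φ₁ cos φ₂ cos Δλ = (0.9921)(-0.0577) − (0.1252)(0.9983)(0.2218) = -0.0850
θ = atan2(y, x) = 94.99°, so the bearing is 95°.

95°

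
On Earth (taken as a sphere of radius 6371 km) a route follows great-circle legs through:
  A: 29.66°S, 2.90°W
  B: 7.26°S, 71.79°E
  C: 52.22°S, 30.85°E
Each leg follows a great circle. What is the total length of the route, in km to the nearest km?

14361 km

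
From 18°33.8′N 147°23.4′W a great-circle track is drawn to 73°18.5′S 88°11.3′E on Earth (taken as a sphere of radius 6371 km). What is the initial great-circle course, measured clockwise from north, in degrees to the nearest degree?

Δλ = -124.422° = -2.1716 rad.
y = sin Δλ · cos φ₂ = (-0.8249)(0.2872) = -0.2369
x = cos φ₁ sin φ₂ − sin φ₁ cos φ₂ cos Δλ = (0.9480)(-0.9579) − (0.3184)(0.2872)(-0.5653) = -0.8563
θ = atan2(y, x) = -164.53°; adding 360° gives 195°.

195°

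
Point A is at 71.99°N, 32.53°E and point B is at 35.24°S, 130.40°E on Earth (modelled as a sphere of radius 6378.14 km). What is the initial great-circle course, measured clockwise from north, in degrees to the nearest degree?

95°

With φ₁ = 1.2565, φ₂ = -0.6151, Δλ = 1.7082 rad, the forward-azimuth formula gives
θ = atan2( sin Δλ cos φ₂ , cos φ₁ sin φ₂ − sin φ₁ cos φ₂ cos Δλ ) = atan2(0.8090, -0.0720) = 95.09°.
So the initial bearing is 95°.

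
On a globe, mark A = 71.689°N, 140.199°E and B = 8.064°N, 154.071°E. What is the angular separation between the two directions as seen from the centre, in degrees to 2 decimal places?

64.20°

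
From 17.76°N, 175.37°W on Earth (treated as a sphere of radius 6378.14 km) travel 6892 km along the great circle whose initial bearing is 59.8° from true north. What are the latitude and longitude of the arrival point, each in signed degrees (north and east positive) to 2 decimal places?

34.49°, -107.69°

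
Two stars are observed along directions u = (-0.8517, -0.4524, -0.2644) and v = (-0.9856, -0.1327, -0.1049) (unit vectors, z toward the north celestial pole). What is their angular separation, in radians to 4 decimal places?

u·v = 0.9272; |u| = 1.0000, |v| = 1.0000.
cos θ = (u·v)/(|u||v|) = 0.9272, so θ = 0.3839 rad.

0.3839 rad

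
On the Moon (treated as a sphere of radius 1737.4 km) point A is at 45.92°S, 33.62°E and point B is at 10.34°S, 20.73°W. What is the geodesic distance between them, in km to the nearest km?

In radians: φ₁ = -0.8015, φ₂ = -0.1805, Δλ = -54.350° = -0.9486 rad.
cos c = sin φ₁ sin φ₂ + cos φ₁ cos φ₂ cos Δλ = (-0.7184)(-0.1795) + (0.6957)(0.9838)(0.5828) = 0.52781,
so c = arccos(0.52781) = 1.01478 rad.
Distance = R·c = 1737.4 × 1.0148 ≈ 1763 km.

1763 km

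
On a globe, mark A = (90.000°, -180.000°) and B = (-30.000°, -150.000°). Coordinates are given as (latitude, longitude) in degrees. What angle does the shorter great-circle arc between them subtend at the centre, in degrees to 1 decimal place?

120.0°

With latitudes φ₁ = 90.000°, φ₂ = -30.000° and longitude difference Δλ = 30.000°:
Haversine: a = sin²(Δφ/2) + cos φ₁ cos φ₂ sin²(Δλ/2) = 0.7500 + (0.0000)(0.8660)(0.0670) = 0.75000.
Central angle c = 2·arcsin(√a) = 2.09440 rad.
So the angular separation is 120.0°.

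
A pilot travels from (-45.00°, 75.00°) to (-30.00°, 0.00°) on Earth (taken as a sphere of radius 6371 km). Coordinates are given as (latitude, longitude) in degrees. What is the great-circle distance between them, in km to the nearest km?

6583 km

Let φ₁ = -0.7854 rad, φ₂ = -0.5236 rad, and Δλ = -1.3090 rad.
cos c = sin φ₁ sin φ₂ + cos φ₁ cos φ₂ cos Δλ = (-0.7071)(-0.5000) + (0.7071)(0.8660)(0.2588) = 0.51205,
so c = arccos(0.51205) = 1.03323 rad.
Distance = R·c = 6371 × 1.0332 ≈ 6583 km.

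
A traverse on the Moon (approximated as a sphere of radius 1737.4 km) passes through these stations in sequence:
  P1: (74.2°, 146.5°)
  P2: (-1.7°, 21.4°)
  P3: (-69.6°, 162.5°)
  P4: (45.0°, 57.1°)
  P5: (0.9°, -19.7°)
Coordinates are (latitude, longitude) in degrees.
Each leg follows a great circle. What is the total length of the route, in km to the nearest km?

Leg P1→P2: central angle 1.7569 rad, distance 3052.5 km.
Leg P2→P3: central angle 1.8166 rad, distance 3156.2 km.
Leg P3→P4: central angle 2.3865 rad, distance 4146.3 km.
Leg P4→P5: central angle 1.3974 rad, distance 2427.8 km.
Total: 3052.5 + 3156.2 + 4146.3 + 2427.8 ≈ 12783 km.

12783 km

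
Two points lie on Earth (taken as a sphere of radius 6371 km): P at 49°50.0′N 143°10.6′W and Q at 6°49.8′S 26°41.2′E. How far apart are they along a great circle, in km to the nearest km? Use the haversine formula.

15141 km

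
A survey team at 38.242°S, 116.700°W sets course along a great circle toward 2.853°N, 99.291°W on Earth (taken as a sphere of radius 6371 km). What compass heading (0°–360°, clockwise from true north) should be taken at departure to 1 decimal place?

25.4°

With φ₁ = -0.6674, φ₂ = 0.0498, Δλ = 0.3038 rad, the forward-azimuth formula gives
θ = atan2( sin Δλ cos φ₂ , cos φ₁ sin φ₂ − sin φ₁ cos φ₂ cos Δλ ) = atan2(0.2988, 0.6290) = 25.41°.
So the initial bearing is 25.4°.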